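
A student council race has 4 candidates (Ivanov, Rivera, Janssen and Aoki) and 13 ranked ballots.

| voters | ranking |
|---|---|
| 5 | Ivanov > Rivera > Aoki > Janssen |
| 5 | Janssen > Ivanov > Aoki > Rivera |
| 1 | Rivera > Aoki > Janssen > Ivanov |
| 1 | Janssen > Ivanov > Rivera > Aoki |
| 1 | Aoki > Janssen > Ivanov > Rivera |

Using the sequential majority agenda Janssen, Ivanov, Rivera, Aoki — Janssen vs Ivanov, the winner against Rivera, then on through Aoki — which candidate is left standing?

Round 1: Janssen vs Ivanov — 8–5, Janssen advances.
Round 2: Janssen vs Rivera — 7–6, Janssen advances.
Round 3: Janssen vs Aoki — 6–7, Aoki advances.
The agenda winner is Aoki.

Aoki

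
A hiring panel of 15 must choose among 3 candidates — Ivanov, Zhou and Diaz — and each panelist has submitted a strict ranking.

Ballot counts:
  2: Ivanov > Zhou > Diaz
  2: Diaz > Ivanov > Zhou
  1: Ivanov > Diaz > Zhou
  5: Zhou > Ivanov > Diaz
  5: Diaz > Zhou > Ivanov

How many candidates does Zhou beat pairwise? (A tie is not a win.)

Zhou against each rival (15 committee members):
Zhou–Ivanov: Zhou 10–5.
Zhou vs Diaz: Diaz wins 8–7.
Zhou beats Ivanov; loses to Diaz — 1 pairwise win.

1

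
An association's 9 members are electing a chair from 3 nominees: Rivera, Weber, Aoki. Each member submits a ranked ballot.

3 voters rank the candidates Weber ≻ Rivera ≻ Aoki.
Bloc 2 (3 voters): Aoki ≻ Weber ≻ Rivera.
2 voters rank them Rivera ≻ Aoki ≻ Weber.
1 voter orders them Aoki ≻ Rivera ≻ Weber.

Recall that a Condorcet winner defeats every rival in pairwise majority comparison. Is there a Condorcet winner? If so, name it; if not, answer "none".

none

Check each pair by majority over 9 ballots:
Rivera–Weber: Weber 6–3.
Rivera vs Aoki: Rivera, 5–4.
Weber–Aoki: Aoki 6–3.
Every candidate loses at least once (Rivera loses to Weber; Weber loses to Aoki; Aoki loses to Rivera). The majority relation contains the cycle Rivera beats Aoki beats Weber beats Rivera, so there is no Condorcet winner.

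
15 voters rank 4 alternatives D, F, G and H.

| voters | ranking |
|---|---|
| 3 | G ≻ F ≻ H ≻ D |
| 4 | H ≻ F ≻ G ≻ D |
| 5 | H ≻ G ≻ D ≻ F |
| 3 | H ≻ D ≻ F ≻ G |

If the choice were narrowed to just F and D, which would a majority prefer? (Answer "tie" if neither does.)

Ballots ranking F above D: 3 + 4 = 7.
Ballots ranking D above F: 15 − 7 = 8.
D wins the head-to-head 8–7.

D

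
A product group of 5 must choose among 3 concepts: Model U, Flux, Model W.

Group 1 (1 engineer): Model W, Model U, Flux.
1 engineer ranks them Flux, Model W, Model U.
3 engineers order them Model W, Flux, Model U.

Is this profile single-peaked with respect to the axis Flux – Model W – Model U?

yes

Axis positions: Flux=1, Model W=2, Model U=3.
Group 1 (peak Model W at position 2): ranking walks positions 2-3-1, expanding outward from the peak — single-peaked.
Group 2 (peak Flux at position 1): ranking walks positions 1-2-3, expanding outward from the peak — single-peaked.
Group 3 (peak Model W at position 2): ranking walks positions 2-1-3, expanding outward from the peak — single-peaked.
Every ranking is single-peaked on this axis.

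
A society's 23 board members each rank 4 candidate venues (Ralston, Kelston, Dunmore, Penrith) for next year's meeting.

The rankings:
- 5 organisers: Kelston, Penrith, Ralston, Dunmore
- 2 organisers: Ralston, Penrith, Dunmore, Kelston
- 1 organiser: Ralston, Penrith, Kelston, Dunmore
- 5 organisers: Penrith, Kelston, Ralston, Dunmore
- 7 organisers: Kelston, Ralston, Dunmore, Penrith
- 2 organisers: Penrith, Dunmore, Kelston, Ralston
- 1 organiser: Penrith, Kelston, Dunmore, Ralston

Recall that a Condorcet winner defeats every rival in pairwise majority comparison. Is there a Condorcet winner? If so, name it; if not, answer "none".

Head-to-head results (23 organisers):
Ralston–Kelston: Kelston 20–3.
Ralston vs Dunmore: Ralston wins 20–3.
Ralston vs Penrith: Penrith, 13–10.
Kelston–Dunmore: Kelston 19–4.
Kelston vs Penrith: Kelston is ranked higher on 5+7 = 12 ballots, Penrith on 11. Kelston wins 12–11.
Dunmore–Penrith: Penrith 16–7.
Kelston defeats every rival head-to-head and is the Condorcet winner.

Kelston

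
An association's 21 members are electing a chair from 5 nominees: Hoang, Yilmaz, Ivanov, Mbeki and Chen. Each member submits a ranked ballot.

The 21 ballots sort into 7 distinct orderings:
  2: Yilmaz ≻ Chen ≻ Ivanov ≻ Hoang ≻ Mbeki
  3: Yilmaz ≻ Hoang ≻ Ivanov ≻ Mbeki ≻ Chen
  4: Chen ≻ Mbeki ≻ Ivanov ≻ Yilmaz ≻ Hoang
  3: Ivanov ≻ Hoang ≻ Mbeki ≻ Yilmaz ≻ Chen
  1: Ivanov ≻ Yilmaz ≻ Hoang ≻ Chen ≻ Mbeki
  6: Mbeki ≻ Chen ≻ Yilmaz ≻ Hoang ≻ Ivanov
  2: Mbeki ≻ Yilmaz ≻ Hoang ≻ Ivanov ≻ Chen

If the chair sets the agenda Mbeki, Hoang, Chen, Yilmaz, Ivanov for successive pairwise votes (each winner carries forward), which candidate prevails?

Round 1: Mbeki vs Hoang — 12–9, Mbeki advances.
Round 2: Mbeki vs Chen — 14–7, Mbeki advances.
Round 3: Mbeki vs Yilmaz — 15–6, Mbeki advances.
Round 4: Mbeki vs Ivanov — 12–9, Mbeki advances.
Mbeki survives the agenda.

Mbeki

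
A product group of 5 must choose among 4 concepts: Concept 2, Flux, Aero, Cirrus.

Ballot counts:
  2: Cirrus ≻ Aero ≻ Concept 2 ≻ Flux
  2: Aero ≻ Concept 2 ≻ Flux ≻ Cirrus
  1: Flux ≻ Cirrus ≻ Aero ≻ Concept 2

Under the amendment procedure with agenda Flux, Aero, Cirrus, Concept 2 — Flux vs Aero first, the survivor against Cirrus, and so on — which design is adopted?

Round 1: Flux vs Aero — 1–4, Aero advances.
Round 2: Aero vs Cirrus — 2–3, Cirrus advances.
Round 3: Cirrus vs Concept 2 — 3–2, Cirrus advances.
The agenda winner is Cirrus.

Cirrus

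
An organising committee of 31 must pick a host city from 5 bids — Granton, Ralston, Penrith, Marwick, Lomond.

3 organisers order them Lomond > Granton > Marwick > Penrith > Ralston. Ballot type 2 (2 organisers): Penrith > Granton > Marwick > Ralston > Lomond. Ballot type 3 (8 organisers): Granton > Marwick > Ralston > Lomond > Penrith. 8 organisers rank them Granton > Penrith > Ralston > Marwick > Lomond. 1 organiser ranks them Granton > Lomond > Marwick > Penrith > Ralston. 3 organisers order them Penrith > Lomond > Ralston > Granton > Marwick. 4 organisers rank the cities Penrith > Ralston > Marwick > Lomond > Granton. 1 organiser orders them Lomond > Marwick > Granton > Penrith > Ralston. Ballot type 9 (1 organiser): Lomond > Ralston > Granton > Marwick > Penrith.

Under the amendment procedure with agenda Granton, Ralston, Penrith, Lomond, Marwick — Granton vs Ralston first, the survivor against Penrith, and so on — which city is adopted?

Round 1: Granton vs Ralston — 23–8, Granton advances.
Round 2: Granton vs Penrith — 22–9, Granton advances.
Round 3: Granton vs Lomond — 19–12, Granton advances.
Round 4: Granton vs Marwick — 26–5, Granton advances.
Granton survives the agenda.

Granton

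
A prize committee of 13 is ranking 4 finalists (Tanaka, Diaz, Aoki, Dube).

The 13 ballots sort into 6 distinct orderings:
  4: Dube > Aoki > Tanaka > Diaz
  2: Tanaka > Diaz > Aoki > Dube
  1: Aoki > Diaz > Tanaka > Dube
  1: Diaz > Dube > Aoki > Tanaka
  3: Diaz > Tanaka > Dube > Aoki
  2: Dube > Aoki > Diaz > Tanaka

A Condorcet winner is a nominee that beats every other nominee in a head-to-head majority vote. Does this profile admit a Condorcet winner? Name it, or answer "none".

Pairwise majorities:
Tanaka vs Diaz: Diaz, 7–6.
Tanaka vs Aoki: Aoki, 8–5.
Tanaka vs Dube: Dube, 7–6.
Diaz vs Aoki: Aoki, 7–6.
Diaz–Dube: Diaz 7–6.
Aoki–Dube: Dube 10–3.
No nominee is unbeaten: Tanaka loses to Diaz; Diaz loses to Aoki; Aoki loses to Dube; Dube loses to Diaz. In particular Diaz beats Dube beats Aoki beats Diaz is a majority cycle — no Condorcet winner exists.

none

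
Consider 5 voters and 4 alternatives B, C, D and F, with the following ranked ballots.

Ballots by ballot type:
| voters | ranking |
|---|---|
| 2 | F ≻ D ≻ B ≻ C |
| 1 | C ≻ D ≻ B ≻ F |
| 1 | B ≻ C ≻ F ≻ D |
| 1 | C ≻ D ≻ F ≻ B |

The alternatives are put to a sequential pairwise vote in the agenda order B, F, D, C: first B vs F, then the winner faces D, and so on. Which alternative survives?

C

Round 1: B vs F — 2–3, F advances.
Round 2: F vs D — 3–2, F advances.
Round 3: F vs C — 2–3, C advances.
C survives the agenda.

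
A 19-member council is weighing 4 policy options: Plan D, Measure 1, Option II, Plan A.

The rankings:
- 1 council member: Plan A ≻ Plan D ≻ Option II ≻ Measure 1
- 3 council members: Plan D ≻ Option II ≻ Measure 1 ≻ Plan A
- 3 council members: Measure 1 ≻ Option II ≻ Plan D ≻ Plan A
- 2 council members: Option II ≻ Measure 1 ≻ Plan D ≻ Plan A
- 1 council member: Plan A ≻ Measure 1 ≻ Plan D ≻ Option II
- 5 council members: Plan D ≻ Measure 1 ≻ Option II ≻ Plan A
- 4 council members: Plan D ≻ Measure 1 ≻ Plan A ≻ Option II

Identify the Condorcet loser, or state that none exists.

Head-to-head results (19 council members):
Plan D vs Measure 1: 1+3+5+4 = 13 for Plan D, 6 for Measure 1 — Plan D by 13–6.
Plan D vs Option II: 14 to 5, Plan D.
Plan D–Plan A: Plan D 17–2.
Measure 1 vs Option II: Measure 1 preferred on 3+1+5+4 = 13 ballots; Measure 1 wins 13–6.
Measure 1 vs Plan A: Measure 1, 17–2.
Option II vs Plan A: 3+3+2+5 = 13 for Option II, 6 for Plan A — Option II by 13–6.
Only Plan A has no wins; Plan A is the Condorcet loser.

Plan A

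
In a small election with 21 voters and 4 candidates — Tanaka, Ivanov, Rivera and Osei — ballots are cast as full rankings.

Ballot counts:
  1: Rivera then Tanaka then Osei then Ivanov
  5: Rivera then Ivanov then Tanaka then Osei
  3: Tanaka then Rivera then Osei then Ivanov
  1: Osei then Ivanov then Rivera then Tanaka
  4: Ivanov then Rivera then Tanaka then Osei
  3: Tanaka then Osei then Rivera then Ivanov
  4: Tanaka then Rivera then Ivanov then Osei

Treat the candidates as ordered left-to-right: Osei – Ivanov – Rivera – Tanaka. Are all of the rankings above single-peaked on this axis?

no

Axis positions: Osei=1, Ivanov=2, Rivera=3, Tanaka=4.
Faction 1: ranking walks positions 3-4-1-2; Osei is ranked above Ivanov even though Ivanov lies between Osei and the peak Rivera on the axis — preferences dip and rise again. Not single-peaked.
Faction 2 (peak Rivera at position 3): ranking walks positions 3-2-4-1, expanding outward from the peak — single-peaked.
Faction 3: ranking walks positions 4-3-1-2; Osei is ranked above Ivanov even though Ivanov lies between Osei and the peak Tanaka on the axis — preferences dip and rise again. Not single-peaked.
Faction 4 (peak Osei at position 1): ranking walks positions 1-2-3-4, expanding outward from the peak — single-peaked.
Faction 5 (peak Ivanov at position 2): ranking walks positions 2-3-4-1, expanding outward from the peak — single-peaked.
Faction 6: ranking walks positions 4-1-3-2; Osei is ranked above Rivera even though Rivera lies between Osei and the peak Tanaka on the axis — preferences dip and rise again. Not single-peaked.
Faction 7 (peak Tanaka at position 4): ranking walks positions 4-3-2-1, expanding outward from the peak — single-peaked.
Faction 1 violates single-peakedness, so the profile is not single-peaked on this axis.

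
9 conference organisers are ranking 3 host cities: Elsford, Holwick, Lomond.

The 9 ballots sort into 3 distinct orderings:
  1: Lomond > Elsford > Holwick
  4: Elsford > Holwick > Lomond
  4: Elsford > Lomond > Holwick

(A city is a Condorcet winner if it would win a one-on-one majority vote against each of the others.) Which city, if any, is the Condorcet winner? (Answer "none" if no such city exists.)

Elsford

Check each pair by majority over 9 ballots:
Elsford vs Holwick: 1+4+4 = 9 for Elsford, 0 for Holwick — Elsford by 9–0.
Elsford vs Lomond: Elsford wins 8–1.
Holwick vs Lomond: 4 to 5, Lomond.
Elsford beats each of Holwick, Lomond — Elsford is the Condorcet winner.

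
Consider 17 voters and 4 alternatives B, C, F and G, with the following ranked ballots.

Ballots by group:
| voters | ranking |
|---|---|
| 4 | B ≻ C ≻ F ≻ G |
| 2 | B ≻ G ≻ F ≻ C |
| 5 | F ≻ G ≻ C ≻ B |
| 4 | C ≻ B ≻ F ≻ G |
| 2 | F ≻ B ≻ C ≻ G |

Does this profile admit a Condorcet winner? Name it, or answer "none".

none

Head-to-head results (17 voters):
B vs C: C wins 9–8.
B vs F: B wins 10–7.
B–G: B 12–5.
C–F: F 9–8.
C vs G: C wins 10–7.
F vs G: F, 15–2.
Every alternative loses at least once (B loses to C; C loses to F; F loses to B; G loses to B). The majority relation contains the cycle B > F > C > B, so there is no Condorcet winner.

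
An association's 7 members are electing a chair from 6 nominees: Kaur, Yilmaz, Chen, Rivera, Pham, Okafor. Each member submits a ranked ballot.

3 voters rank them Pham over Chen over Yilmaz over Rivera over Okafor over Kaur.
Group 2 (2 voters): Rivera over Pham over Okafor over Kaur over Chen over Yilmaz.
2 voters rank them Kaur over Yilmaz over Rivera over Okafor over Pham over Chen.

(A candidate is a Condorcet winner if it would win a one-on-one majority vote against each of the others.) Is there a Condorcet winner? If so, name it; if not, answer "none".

Head-to-head results (7 voters):
Kaur vs Yilmaz: 4 to 3, Kaur.
Kaur vs Chen: Kaur is ranked higher on 2+2 = 4 ballots, Chen on 3. Kaur wins 4–3.
Kaur vs Rivera: 2 for Kaur, 5 for Rivera — Rivera by 5–2.
Kaur vs Pham: 2 to 5, Pham.
Kaur vs Okafor: Kaur is ranked higher on 2 ballots, Okafor on 5. Okafor wins 5–2.
Yilmaz vs Chen: 2 to 5, Chen.
Yilmaz vs Rivera: 5 to 2, Yilmaz.
Yilmaz vs Pham: Yilmaz preferred on 2 ballots; Pham wins 5–2.
Yilmaz vs Okafor: Yilmaz preferred on 3+2 = 5 ballots; Yilmaz wins 5–2.
Chen vs Rivera: 3 for Chen, 4 for Rivera — Rivera by 4–3.
Chen vs Pham: 0 to 7, Pham.
Chen vs Okafor: 3 for Chen, 4 for Okafor — Okafor by 4–3.
Rivera vs Pham: 2+2 = 4 for Rivera, 3 for Pham — Rivera by 4–3.
Rivera vs Okafor: 7 to 0, Rivera.
Pham vs Okafor: Pham preferred on 3+2 = 5 ballots; Pham wins 5–2.
No candidate is unbeaten: Kaur loses to Rivera; Yilmaz loses to Kaur; Chen loses to Kaur; Rivera loses to Yilmaz; Pham loses to Rivera; Okafor loses to Yilmaz. In particular Kaur beats Yilmaz beats Rivera beats Kaur is a majority cycle — no Condorcet winner exists.

none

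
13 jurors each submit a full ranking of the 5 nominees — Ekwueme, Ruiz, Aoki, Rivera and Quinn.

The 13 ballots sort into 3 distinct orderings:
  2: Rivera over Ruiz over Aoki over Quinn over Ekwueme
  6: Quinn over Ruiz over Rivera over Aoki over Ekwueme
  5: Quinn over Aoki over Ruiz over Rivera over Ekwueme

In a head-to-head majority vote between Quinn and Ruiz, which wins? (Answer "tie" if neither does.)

Quinn

Ballots ranking Quinn above Ruiz: 6 + 5 = 11.
Ballots ranking Ruiz above Quinn: 13 − 11 = 2.
Quinn wins the head-to-head 11–2.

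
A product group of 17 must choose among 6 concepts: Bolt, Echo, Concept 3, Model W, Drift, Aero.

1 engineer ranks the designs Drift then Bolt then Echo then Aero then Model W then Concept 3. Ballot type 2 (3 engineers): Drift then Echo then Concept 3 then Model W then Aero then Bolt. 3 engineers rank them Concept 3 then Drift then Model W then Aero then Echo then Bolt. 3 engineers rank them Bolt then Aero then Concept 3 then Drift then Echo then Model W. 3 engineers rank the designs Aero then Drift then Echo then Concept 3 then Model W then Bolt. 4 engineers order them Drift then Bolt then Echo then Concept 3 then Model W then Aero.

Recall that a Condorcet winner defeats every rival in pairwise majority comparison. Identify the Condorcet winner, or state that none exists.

Drift

Check each pair by majority over 17 ballots:
Bolt–Echo: Echo 9–8.
Bolt vs Concept 3: Concept 3, 9–8.
Bolt–Model W: Model W 9–8.
Bolt vs Drift: Drift, 14–3.
Bolt vs Aero: Aero wins 9–8.
Echo vs Concept 3: Echo wins 11–6.
Echo vs Model W: Echo, 14–3.
Echo vs Drift: Drift, 17–0.
Echo vs Aero: Aero wins 9–8.
Concept 3 vs Model W: Concept 3 wins 16–1.
Concept 3 vs Drift: Drift wins 11–6.
Concept 3 vs Aero: Concept 3, 10–7.
Model W–Drift: Drift 17–0.
Model W–Aero: Model W 10–7.
Drift vs Aero: Drift, 11–6.
Only Drift has no losses; Drift is the Condorcet winner.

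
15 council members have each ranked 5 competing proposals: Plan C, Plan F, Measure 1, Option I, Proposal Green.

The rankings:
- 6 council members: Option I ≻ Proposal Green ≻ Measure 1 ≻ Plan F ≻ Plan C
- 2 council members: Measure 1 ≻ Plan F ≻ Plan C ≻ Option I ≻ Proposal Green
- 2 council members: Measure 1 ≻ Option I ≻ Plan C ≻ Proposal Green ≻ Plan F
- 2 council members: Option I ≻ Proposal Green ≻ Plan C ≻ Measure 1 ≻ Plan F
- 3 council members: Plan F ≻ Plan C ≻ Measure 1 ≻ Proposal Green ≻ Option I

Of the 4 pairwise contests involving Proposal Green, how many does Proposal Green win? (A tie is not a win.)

Proposal Green against each rival (15 council members):
Proposal Green vs Plan C: Proposal Green, 8–7.
Proposal Green–Plan F: Proposal Green 10–5.
Proposal Green vs Measure 1: Proposal Green wins 8–7.
Proposal Green–Option I: Option I 12–3.
Proposal Green beats Plan C, Plan F, Measure 1; loses to Option I — 3 pairwise wins.

3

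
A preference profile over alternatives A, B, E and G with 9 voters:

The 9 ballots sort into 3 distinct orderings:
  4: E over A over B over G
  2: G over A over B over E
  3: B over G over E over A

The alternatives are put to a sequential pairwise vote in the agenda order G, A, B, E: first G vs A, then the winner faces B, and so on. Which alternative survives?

B

Round 1: G vs A — 5–4, G advances.
Round 2: G vs B — 2–7, B advances.
Round 3: B vs E — 5–4, B advances.
The agenda winner is B.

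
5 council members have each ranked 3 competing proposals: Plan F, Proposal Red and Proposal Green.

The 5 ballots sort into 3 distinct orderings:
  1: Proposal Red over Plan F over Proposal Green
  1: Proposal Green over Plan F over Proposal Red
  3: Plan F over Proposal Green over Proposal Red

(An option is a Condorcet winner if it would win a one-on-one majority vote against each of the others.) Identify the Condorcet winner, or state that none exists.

Plan F

Head-to-head results (5 council members):
Plan F–Proposal Red: Plan F 4–1.
Plan F vs Proposal Green: Plan F, 4–1.
Proposal Red vs Proposal Green: Proposal Green wins 4–1.
Plan F defeats every rival head-to-head and is the Condorcet winner.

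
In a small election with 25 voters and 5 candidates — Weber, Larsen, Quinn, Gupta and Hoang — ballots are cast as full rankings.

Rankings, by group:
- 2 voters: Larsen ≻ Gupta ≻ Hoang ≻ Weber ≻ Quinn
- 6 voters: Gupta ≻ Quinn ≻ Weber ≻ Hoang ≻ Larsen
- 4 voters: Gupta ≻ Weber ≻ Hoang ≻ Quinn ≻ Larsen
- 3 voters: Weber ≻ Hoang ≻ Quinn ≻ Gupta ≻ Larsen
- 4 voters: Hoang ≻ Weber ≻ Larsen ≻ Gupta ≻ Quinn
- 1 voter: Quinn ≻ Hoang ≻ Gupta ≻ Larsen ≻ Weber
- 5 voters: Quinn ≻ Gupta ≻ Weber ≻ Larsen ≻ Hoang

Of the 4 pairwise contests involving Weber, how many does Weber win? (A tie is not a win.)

3

Weber against each rival (25 voters):
Weber vs Larsen: Weber, 22–3.
Weber vs Quinn: Weber wins 13–12.
Weber vs Gupta: 3+4 = 7 for Weber, 18 for Gupta — Gupta by 18–7.
Weber vs Hoang: Weber is ranked higher on 6+4+3+5 = 18 ballots, Hoang on 7. Weber wins 18–7.
Weber beats Larsen, Quinn, Hoang; loses to Gupta — 3 pairwise wins.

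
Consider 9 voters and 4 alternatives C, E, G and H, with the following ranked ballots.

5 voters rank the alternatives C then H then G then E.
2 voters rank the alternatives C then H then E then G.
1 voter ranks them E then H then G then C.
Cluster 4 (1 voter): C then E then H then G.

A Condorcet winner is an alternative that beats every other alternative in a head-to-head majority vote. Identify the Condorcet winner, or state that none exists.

Check each pair by majority over 9 ballots:
C vs E: C preferred on 5+2+1 = 8 ballots; C wins 8–1.
C vs G: C is ranked higher on 5+2+1 = 8 ballots, G on 1. C wins 8–1.
C vs H: 5+2+1 = 8 for C, 1 for H — C by 8–1.
E vs G: 2+1+1 = 4 for E, 5 for G — G by 5–4.
E vs H: E is ranked higher on 1+1 = 2 ballots, H on 7. H wins 7–2.
G vs H: G preferred on 0 ballots; H wins 9–0.
C wins every pairwise contest, so C is the Condorcet winner.

C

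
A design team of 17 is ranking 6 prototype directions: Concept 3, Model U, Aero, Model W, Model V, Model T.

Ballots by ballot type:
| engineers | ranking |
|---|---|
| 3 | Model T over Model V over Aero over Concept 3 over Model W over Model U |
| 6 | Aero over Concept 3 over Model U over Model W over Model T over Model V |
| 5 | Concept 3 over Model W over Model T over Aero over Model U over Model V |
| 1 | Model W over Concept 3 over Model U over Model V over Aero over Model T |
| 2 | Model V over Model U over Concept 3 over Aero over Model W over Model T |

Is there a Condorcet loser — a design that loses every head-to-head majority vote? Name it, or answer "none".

Pairwise majorities:
Concept 3 vs Model U: Concept 3, 15–2.
Concept 3 vs Aero: 5+1+2 = 8 for Concept 3, 9 for Aero — Aero by 9–8.
Concept 3 vs Model W: Concept 3 wins 16–1.
Concept 3 vs Model V: Concept 3, 12–5.
Concept 3 vs Model T: Concept 3 is ranked higher on 6+5+1+2 = 14 ballots, Model T on 3. Concept 3 wins 14–3.
Model U vs Aero: Model U is ranked higher on 1+2 = 3 ballots, Aero on 14. Aero wins 14–3.
Model U–Model W: Model W 9–8.
Model U vs Model V: Model U is ranked higher on 6+5+1 = 12 ballots, Model V on 5. Model U wins 12–5.
Model U vs Model T: Model U, 9–8.
Aero vs Model W: Aero, 11–6.
Aero vs Model V: 6+5 = 11 for Aero, 6 for Model V — Aero by 11–6.
Aero vs Model T: Aero preferred on 6+1+2 = 9 ballots; Aero wins 9–8.
Model W vs Model V: Model W, 12–5.
Model W vs Model T: Model W, 14–3.
Model V vs Model T: Model V is ranked higher on 1+2 = 3 ballots, Model T on 14. Model T wins 14–3.
Only Model V has no wins; Model V is the Condorcet loser.

Model V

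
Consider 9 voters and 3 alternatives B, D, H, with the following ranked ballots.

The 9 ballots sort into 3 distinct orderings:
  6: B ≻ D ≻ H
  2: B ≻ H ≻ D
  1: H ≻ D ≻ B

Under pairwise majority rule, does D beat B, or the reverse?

B

Ballots ranking D above B: 1.
Ballots ranking B above D: 9 − 1 = 8.
B wins the head-to-head 8–1.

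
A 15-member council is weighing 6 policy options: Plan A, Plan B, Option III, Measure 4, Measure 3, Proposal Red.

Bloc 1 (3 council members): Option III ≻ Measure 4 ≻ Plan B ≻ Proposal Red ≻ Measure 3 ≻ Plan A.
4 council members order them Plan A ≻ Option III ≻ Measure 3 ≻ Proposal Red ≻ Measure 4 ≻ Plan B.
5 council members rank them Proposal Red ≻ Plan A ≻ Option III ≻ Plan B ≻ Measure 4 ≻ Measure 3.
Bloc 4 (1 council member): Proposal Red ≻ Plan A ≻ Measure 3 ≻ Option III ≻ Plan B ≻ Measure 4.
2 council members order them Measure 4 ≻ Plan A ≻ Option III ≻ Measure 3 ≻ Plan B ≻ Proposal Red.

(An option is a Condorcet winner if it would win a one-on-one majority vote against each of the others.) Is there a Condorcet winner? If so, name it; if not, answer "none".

none

Head-to-head results (15 council members):
Plan A vs Plan B: Plan A is ranked higher on 4+5+1+2 = 12 ballots, Plan B on 3. Plan A wins 12–3.
Plan A vs Option III: Plan A wins 12–3.
Plan A–Measure 4: Plan A 10–5.
Plan A vs Measure 3: 12 to 3, Plan A.
Plan A–Proposal Red: Proposal Red 9–6.
Plan B vs Option III: 0 to 15, Option III.
Plan B vs Measure 4: Measure 4, 9–6.
Plan B–Measure 3: Plan B 8–7.
Plan B vs Proposal Red: 3+2 = 5 for Plan B, 10 for Proposal Red — Proposal Red by 10–5.
Option III vs Measure 4: Option III wins 13–2.
Option III vs Measure 3: Option III, 14–1.
Option III vs Proposal Red: 3+4+2 = 9 for Option III, 6 for Proposal Red — Option III by 9–6.
Measure 4–Measure 3: Measure 4 10–5.
Measure 4 vs Proposal Red: Proposal Red, 10–5.
Measure 3 vs Proposal Red: Measure 3 preferred on 4+2 = 6 ballots; Proposal Red wins 9–6.
Every option loses at least once (Plan A loses to Proposal Red; Plan B loses to Plan A; Option III loses to Plan A; Measure 4 loses to Plan A; Measure 3 loses to Plan A; Proposal Red loses to Option III). The majority relation contains the cycle Plan A → Option III → Proposal Red → Plan A, so there is no Condorcet winner.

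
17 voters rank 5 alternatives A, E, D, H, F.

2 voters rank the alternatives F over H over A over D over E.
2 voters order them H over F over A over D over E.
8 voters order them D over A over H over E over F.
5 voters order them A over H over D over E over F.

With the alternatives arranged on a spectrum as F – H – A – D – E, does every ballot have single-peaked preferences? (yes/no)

Axis positions: F=1, H=2, A=3, D=4, E=5.
Bloc 1 (peak F at position 1): ranking walks positions 1-2-3-4-5, expanding outward from the peak — single-peaked.
Bloc 2 (peak H at position 2): ranking walks positions 2-1-3-4-5, expanding outward from the peak — single-peaked.
Bloc 3 (peak D at position 4): ranking walks positions 4-3-2-5-1, expanding outward from the peak — single-peaked.
Bloc 4 (peak A at position 3): ranking walks positions 3-2-4-5-1, expanding outward from the peak — single-peaked.
Every ranking is single-peaked on this axis.

yes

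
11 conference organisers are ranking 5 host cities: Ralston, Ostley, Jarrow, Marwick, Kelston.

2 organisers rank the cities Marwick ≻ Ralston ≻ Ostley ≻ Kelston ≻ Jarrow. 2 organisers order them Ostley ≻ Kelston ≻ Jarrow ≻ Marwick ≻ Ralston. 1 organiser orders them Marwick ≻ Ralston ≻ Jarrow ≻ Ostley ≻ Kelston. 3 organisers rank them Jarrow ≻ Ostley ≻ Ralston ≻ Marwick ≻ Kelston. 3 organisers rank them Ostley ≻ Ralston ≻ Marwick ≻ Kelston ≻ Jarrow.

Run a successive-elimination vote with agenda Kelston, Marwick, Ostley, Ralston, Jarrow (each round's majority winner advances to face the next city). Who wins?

Ostley

Round 1: Kelston vs Marwick — 2–9, Marwick advances.
Round 2: Marwick vs Ostley — 3–8, Ostley advances.
Round 3: Ostley vs Ralston — 8–3, Ostley advances.
Round 4: Ostley vs Jarrow — 7–4, Ostley advances.
The agenda winner is Ostley.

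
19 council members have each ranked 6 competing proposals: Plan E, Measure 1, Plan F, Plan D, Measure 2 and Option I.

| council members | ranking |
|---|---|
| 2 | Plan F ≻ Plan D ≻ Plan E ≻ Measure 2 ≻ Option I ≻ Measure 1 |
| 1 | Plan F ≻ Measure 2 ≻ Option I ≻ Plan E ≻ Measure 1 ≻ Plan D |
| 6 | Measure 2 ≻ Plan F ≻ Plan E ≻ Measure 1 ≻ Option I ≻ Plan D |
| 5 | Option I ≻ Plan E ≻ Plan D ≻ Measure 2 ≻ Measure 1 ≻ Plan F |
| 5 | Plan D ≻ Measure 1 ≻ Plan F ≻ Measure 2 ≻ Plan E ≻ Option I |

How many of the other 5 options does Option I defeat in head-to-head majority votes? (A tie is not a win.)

Option I against each rival (19 council members):
Option I vs Plan E: Option I is ranked higher on 1+5 = 6 ballots, Plan E on 13. Plan E wins 13–6.
Option I vs Measure 1: Measure 1, 11–8.
Option I vs Plan F: Option I preferred on 5 ballots; Plan F wins 14–5.
Option I vs Plan D: Option I wins 12–7.
Option I–Measure 2: Measure 2 14–5.
Option I beats Plan D; loses to Plan E, Measure 1, Plan F, Measure 2 — 1 pairwise win.

1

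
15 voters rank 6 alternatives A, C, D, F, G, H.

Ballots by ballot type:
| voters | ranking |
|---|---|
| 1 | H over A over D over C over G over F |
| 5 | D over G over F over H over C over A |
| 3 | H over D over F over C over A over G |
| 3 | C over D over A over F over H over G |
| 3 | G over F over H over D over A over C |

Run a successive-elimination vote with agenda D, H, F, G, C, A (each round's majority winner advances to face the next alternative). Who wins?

Round 1: D vs H — 8–7, D advances.
Round 2: D vs F — 12–3, D advances.
Round 3: D vs G — 12–3, D advances.
Round 4: D vs C — 12–3, D advances.
Round 5: D vs A — 14–1, D advances.
D survives the agenda.

D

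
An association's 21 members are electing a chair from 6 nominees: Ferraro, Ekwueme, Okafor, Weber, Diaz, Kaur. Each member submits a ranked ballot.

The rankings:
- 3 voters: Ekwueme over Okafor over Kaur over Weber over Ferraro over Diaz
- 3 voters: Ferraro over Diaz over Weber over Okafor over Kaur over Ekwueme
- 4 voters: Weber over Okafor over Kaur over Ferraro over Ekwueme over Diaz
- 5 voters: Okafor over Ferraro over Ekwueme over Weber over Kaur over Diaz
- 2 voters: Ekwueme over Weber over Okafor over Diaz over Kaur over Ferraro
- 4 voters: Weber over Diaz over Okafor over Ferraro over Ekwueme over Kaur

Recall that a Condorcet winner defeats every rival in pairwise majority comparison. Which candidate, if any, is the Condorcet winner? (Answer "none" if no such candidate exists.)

Weber

Check each pair by majority over 21 ballots:
Ferraro vs Ekwueme: 3+4+5+4 = 16 for Ferraro, 5 for Ekwueme — Ferraro by 16–5.
Ferraro vs Okafor: 3 to 18, Okafor.
Ferraro vs Weber: 3+5 = 8 for Ferraro, 13 for Weber — Weber by 13–8.
Ferraro vs Diaz: Ferraro preferred on 3+3+4+5 = 15 ballots; Ferraro wins 15–6.
Ferraro vs Kaur: 12 to 9, Ferraro.
Ekwueme vs Okafor: Ekwueme preferred on 3+2 = 5 ballots; Okafor wins 16–5.
Ekwueme vs Weber: Ekwueme is ranked higher on 3+5+2 = 10 ballots, Weber on 11. Weber wins 11–10.
Ekwueme vs Diaz: Ekwueme preferred on 3+4+5+2 = 14 ballots; Ekwueme wins 14–7.
Ekwueme vs Kaur: 3+5+2+4 = 14 for Ekwueme, 7 for Kaur — Ekwueme by 14–7.
Okafor vs Weber: Okafor is ranked higher on 3+5 = 8 ballots, Weber on 13. Weber wins 13–8.
Okafor vs Diaz: 3+4+5+2 = 14 for Okafor, 7 for Diaz — Okafor by 14–7.
Okafor vs Kaur: 3+3+4+5+2+4 = 21 for Okafor, 0 for Kaur — Okafor by 21–0.
Weber vs Diaz: 3+4+5+2+4 = 18 for Weber, 3 for Diaz — Weber by 18–3.
Weber vs Kaur: Weber is ranked higher on 3+4+5+2+4 = 18 ballots, Kaur on 3. Weber wins 18–3.
Diaz vs Kaur: Diaz preferred on 3+2+4 = 9 ballots; Kaur wins 12–9.
Only Weber has no losses; Weber is the Condorcet winner.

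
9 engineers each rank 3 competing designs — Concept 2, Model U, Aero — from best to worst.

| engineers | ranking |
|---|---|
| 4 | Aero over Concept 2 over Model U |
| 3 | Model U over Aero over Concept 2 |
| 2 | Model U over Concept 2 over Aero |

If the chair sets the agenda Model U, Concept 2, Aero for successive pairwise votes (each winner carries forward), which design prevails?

Round 1: Model U vs Concept 2 — 5–4, Model U advances.
Round 2: Model U vs Aero — 5–4, Model U advances.
Model U survives the agenda.

Model U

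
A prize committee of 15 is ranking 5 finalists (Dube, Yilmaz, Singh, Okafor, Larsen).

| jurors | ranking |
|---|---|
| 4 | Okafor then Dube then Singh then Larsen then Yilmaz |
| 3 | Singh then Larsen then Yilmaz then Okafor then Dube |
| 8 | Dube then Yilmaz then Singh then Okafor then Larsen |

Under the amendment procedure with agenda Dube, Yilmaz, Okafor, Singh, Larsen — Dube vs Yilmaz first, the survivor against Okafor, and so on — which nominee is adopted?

Dube

Round 1: Dube vs Yilmaz — 12–3, Dube advances.
Round 2: Dube vs Okafor — 8–7, Dube advances.
Round 3: Dube vs Singh — 12–3, Dube advances.
Round 4: Dube vs Larsen — 12–3, Dube advances.
The agenda winner is Dube.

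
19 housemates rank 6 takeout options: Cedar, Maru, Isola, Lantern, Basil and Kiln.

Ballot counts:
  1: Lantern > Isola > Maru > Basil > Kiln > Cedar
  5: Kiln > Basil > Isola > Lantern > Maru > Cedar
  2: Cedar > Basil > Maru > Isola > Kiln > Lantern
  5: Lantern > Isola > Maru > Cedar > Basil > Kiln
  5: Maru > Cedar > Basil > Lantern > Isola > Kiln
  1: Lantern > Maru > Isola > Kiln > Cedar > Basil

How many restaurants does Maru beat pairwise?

3

Maru against each rival (19 friends):
Maru vs Cedar: 1+5+5+5+1 = 17 for Maru, 2 for Cedar — Maru by 17–2.
Maru vs Isola: Isola wins 11–8.
Maru vs Lantern: Maru is ranked higher on 2+5 = 7 ballots, Lantern on 12. Lantern wins 12–7.
Maru vs Basil: Maru is ranked higher on 1+5+5+1 = 12 ballots, Basil on 7. Maru wins 12–7.
Maru–Kiln: Maru 14–5.
Maru beats Cedar, Basil, Kiln; loses to Isola, Lantern — 3 pairwise wins.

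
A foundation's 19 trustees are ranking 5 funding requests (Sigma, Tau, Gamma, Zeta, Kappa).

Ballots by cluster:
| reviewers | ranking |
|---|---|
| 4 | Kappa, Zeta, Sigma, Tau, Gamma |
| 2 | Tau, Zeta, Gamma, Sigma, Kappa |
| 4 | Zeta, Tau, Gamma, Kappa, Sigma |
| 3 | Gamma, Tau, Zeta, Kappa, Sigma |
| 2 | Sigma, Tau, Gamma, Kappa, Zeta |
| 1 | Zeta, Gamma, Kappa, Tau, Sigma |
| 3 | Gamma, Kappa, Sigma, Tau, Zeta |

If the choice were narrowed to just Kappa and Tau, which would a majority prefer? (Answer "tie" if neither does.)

Tau

Ballots ranking Kappa above Tau: 4 + 1 + 3 = 8.
Ballots ranking Tau above Kappa: 19 − 8 = 11.
Tau wins the head-to-head 11–8.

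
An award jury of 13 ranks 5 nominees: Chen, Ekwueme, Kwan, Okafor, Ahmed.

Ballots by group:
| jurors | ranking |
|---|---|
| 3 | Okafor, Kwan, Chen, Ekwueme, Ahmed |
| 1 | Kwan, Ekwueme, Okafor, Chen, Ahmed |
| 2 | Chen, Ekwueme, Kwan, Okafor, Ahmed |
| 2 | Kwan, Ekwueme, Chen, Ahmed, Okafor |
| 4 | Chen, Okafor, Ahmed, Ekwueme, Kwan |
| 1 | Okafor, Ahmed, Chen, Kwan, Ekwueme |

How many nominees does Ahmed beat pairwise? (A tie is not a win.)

0

Ahmed against each rival (13 jurors):
Ahmed vs Chen: Ahmed is ranked higher on 1 ballot, Chen on 12. Chen wins 12–1.
Ahmed vs Ekwueme: 5 to 8, Ekwueme.
Ahmed vs Kwan: 4+1 = 5 for Ahmed, 8 for Kwan — Kwan by 8–5.
Ahmed–Okafor: Okafor 11–2.
Ahmed beats no one; loses to Chen, Ekwueme, Kwan, Okafor — 0 pairwise wins.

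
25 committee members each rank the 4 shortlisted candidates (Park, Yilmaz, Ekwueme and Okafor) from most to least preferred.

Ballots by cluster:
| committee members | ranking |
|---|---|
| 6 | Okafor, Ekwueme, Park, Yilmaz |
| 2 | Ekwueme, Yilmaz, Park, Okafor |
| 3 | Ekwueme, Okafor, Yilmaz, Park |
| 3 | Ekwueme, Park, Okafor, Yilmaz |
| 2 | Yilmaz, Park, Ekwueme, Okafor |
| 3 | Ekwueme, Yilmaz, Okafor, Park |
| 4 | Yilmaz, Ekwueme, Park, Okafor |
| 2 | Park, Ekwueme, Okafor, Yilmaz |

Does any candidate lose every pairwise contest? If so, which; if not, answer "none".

Head-to-head results (25 committee members):
Park–Yilmaz: Yilmaz 14–11.
Park vs Ekwueme: Ekwueme wins 21–4.
Park vs Okafor: Park is ranked higher on 2+3+2+4+2 = 13 ballots, Okafor on 12. Park wins 13–12.
Yilmaz vs Ekwueme: Ekwueme, 19–6.
Yilmaz vs Okafor: 11 to 14, Okafor.
Ekwueme vs Okafor: Ekwueme preferred on 19 ballots; Ekwueme wins 19–6.
Every candidate wins at least one matchup (Park beats Okafor; Yilmaz beats Park; Ekwueme beats Park; Okafor beats Yilmaz), so there is no Condorcet loser.

none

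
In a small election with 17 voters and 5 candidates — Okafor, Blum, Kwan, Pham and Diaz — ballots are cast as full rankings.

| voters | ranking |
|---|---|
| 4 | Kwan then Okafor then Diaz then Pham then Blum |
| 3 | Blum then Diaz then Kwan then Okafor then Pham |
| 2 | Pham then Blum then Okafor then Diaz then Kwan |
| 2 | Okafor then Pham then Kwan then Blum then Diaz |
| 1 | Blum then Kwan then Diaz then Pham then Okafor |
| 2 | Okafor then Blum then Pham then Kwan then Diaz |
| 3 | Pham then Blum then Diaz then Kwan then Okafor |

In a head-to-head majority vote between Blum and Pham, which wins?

Pham

Ballots ranking Blum above Pham: 3 + 1 + 2 = 6.
Ballots ranking Pham above Blum: 17 − 6 = 11.
Pham wins the head-to-head 11–6.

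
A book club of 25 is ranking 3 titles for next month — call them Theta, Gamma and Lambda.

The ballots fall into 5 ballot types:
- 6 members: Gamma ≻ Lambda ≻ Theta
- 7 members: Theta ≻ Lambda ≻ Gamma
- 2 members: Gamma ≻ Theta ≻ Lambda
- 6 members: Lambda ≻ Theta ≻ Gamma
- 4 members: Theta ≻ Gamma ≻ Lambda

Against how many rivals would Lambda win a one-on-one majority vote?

1

Lambda against each rival (25 members):
Lambda vs Theta: Lambda preferred on 6+6 = 12 ballots; Theta wins 13–12.
Lambda vs Gamma: 13 to 12, Lambda.
Lambda beats Gamma; loses to Theta — 1 pairwise win.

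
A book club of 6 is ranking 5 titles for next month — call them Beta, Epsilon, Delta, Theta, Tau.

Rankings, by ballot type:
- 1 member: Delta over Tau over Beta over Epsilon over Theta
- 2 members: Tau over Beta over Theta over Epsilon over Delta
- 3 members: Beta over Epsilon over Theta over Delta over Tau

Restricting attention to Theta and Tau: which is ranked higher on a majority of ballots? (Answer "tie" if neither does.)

Ballots ranking Theta above Tau: 3.
Ballots ranking Tau above Theta: 6 − 3 = 3.
3–3: the pair ties.

tie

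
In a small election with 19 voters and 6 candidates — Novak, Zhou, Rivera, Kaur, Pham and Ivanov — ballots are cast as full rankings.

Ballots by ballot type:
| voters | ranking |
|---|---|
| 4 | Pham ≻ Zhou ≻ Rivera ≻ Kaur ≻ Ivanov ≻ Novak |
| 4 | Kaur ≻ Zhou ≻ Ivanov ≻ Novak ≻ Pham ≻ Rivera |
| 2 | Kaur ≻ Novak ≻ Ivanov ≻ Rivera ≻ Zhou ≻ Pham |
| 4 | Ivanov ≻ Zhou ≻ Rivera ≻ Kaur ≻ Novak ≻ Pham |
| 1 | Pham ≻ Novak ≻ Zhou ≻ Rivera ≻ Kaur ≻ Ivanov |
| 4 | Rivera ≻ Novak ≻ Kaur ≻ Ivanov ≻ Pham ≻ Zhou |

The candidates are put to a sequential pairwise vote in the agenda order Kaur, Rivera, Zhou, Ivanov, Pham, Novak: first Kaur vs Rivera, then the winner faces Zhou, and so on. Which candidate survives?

Round 1: Kaur vs Rivera — 6–13, Rivera advances.
Round 2: Rivera vs Zhou — 6–13, Zhou advances.
Round 3: Zhou vs Ivanov — 9–10, Ivanov advances.
Round 4: Ivanov vs Pham — 14–5, Ivanov advances.
Round 5: Ivanov vs Novak — 12–7, Ivanov advances.
The agenda winner is Ivanov.

Ivanov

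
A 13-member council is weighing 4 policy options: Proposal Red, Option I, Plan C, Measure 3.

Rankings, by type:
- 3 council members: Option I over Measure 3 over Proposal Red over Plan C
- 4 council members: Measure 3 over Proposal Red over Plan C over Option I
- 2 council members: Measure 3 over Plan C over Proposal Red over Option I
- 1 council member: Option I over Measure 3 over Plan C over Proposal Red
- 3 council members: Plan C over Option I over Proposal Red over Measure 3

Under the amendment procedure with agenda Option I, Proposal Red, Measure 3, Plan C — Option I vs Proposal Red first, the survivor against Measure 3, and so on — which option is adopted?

Plan C

Round 1: Option I vs Proposal Red — 7–6, Option I advances.
Round 2: Option I vs Measure 3 — 7–6, Option I advances.
Round 3: Option I vs Plan C — 4–9, Plan C advances.
The agenda winner is Plan C.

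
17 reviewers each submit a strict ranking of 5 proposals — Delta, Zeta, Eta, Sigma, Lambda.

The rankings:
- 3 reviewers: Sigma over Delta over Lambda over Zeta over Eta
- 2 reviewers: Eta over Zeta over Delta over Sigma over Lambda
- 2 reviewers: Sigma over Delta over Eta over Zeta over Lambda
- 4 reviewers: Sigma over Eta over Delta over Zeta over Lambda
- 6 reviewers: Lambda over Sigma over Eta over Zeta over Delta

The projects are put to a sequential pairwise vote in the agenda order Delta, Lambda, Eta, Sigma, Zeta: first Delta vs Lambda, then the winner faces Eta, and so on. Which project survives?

Round 1: Delta vs Lambda — 11–6, Delta advances.
Round 2: Delta vs Eta — 5–12, Eta advances.
Round 3: Eta vs Sigma — 2–15, Sigma advances.
Round 4: Sigma vs Zeta — 15–2, Sigma advances.
The agenda winner is Sigma.

Sigma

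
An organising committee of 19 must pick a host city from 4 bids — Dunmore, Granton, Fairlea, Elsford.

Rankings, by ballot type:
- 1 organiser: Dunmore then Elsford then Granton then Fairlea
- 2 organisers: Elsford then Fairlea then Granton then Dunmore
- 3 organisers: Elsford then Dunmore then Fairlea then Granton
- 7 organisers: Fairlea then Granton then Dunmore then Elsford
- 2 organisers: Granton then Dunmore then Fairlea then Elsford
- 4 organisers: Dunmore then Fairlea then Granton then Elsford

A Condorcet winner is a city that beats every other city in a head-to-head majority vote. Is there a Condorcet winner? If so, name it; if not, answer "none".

Head-to-head results (19 organisers):
Dunmore–Granton: Granton 11–8.
Dunmore vs Fairlea: Dunmore wins 10–9.
Dunmore vs Elsford: Dunmore is ranked higher on 1+7+2+4 = 14 ballots, Elsford on 5. Dunmore wins 14–5.
Granton vs Fairlea: Fairlea wins 16–3.
Granton vs Elsford: Granton is ranked higher on 7+2+4 = 13 ballots, Elsford on 6. Granton wins 13–6.
Fairlea–Elsford: Fairlea 13–6.
No city is unbeaten: Dunmore loses to Granton; Granton loses to Fairlea; Fairlea loses to Dunmore; Elsford loses to Dunmore. In particular Dunmore > Fairlea > Granton > Dunmore is a majority cycle — no Condorcet winner exists.

none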